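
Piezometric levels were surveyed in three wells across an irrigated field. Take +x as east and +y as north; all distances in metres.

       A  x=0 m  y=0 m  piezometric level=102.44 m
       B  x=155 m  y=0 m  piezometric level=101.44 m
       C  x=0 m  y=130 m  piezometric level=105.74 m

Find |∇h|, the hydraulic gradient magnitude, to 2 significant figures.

0.026

∂h/∂x = (101.44 − 102.44) / (155 − 0) = -0.006452
∂h/∂y = (105.74 − 102.44) / (130 − 0) = +0.02538
|∇h| = √(-0.006452² + 0.02538²) = 0.02619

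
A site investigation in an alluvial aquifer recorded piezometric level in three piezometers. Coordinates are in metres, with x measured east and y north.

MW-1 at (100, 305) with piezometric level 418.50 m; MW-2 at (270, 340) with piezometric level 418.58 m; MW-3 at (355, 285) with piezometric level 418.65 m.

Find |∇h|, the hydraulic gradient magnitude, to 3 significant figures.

Differences from MW-1: to MW-2 (Δx, Δy, Δh) = (170, 35, +0.08); to MW-3 = (255, -20, +0.15).
Solve a·Δx + b·Δy = Δh: det = 170·(-20) − 255·35 = -12325.
∂h/∂x = [(+0.08)·(-20) − (+0.15)·35] / -12325 = +0.0005558
∂h/∂y = [170·(+0.15) − 255·(+0.08)] / -12325 = -0.0004138
|∇h| = √(0.0005558² + -0.0004138²) = 0.0006929

0.000693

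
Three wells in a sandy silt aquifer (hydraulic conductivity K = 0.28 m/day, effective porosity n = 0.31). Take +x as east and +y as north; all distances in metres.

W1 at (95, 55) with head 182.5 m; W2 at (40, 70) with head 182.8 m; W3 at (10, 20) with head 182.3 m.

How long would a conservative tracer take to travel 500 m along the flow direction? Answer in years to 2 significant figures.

130 years

Three-point gradient (reference W1): Δ to W2 = (-55, 15, +0.3), Δ to W3 = (-85, -35, -0.2).
∂h/∂x = -0.002344, ∂h/∂y = +0.01141 (det = 3200).
|∇h| = √(-0.002344² + 0.01141²) = 0.01165
Seepage velocity v = K·i/n = 0.28 × 0.01165 / 0.31 = 0.01052 m/day.
t = 500 / 0.01052 = 4.753e+04 days = 130 years.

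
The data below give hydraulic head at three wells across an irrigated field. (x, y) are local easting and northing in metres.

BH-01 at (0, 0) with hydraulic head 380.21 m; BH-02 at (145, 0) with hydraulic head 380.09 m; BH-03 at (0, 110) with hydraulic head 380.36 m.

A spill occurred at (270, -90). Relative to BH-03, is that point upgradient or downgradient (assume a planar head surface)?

downgradient

∂h/∂x = (380.09 − 380.21) / (145 − 0) = -0.0008276
∂h/∂y = (380.36 − 380.21) / (110 − 0) = +0.001364
Head at (270, -90) = 380.21 + (-0.0008276)·(270) + (+0.001364)·(-90) = 379.86 m.
That is lower than the 380.36 m at BH-03, so the point is downgradient.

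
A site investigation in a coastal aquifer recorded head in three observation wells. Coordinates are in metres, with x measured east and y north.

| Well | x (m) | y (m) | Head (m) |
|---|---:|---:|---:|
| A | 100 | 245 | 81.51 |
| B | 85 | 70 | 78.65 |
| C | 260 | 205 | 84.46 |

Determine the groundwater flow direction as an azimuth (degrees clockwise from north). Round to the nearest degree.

Taking A as reference: B−A = (-15, -175, -2.86); C−A = (160, -40, +2.95).
Solve a·Δx + b·Δy = Δh: det = (-15)·(-40) − 160·(-175) = 28600.
∂h/∂x = [(-2.86)·(-40) − (+2.95)·(-175)] / 28600 = +0.02205
∂h/∂y = [(-15)·(+2.95) − 160·(-2.86)] / 28600 = +0.01445
Flow direction (−∇h) has components (-0.02205 E, -0.01445 N).
Azimuth = atan2(E, N) = atan2(-0.02205, -0.01445) = 236.8° ≈ 237°.

237°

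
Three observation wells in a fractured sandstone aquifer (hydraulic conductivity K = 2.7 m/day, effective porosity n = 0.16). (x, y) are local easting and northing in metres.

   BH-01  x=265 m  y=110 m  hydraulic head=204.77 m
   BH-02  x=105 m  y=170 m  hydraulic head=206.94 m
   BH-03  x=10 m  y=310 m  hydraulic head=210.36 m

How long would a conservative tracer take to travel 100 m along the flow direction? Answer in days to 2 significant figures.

280 days

Differences from BH-01: to BH-02 (Δx, Δy, Δh) = (-160, 60, +2.17); to BH-03 = (-255, 200, +5.59).
Determinant of the coordinate differences = (-160)·200 − (-255)·60 = -16700.
∂h/∂x = [(+2.17)·200 − (+5.59)·60] / -16700 = -0.005904
∂h/∂y = [(-160)·(+5.59) − (-255)·(+2.17)] / -16700 = +0.02042
|∇h| = √(-0.005904² + 0.02042²) = 0.02126
Seepage velocity v = K·i/n = 2.7 × 0.02126 / 0.16 = 0.3588 m/day.
t = 100 / 0.3588 = 278.7 days.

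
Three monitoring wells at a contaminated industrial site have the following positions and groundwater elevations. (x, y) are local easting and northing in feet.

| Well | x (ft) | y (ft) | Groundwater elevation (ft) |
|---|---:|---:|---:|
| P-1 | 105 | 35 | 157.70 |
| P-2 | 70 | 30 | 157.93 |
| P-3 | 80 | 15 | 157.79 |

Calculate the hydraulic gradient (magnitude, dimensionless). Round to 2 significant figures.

0.0085

Taking P-1 as reference: P-2−P-1 = (-35, -5, +0.23); P-3−P-1 = (-25, -20, +0.09).
Determinant of the coordinate differences = (-35)·(-20) − (-25)·(-5) = 575.
∂h/∂x = [(+0.23)·(-20) − (+0.09)·(-5)] / 575 = -0.007217
∂h/∂y = [(-35)·(+0.09) − (-25)·(+0.23)] / 575 = +0.004522
|∇h| = √(-0.007217² + 0.004522²) = 0.008517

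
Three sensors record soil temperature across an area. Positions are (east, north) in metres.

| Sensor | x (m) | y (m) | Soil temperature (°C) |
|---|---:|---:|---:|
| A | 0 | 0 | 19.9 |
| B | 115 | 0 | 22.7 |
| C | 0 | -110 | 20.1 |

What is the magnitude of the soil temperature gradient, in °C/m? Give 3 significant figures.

∂T/∂x = (22.7 − 19.9) / (115 − 0) = +0.02435
∂T/∂y = (20.1 − 19.9) / (-110 − 0) = -0.001818
|∇f| = √(0.02435² + -0.001818²) = 0.02442 °C/m

0.0244 °C/m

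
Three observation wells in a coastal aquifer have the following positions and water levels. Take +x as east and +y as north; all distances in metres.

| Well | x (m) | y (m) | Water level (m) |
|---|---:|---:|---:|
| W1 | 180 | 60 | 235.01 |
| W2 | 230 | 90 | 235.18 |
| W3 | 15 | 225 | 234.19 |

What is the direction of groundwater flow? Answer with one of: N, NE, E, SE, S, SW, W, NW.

W

Differences from W1: to W2 (Δx, Δy, Δh) = (50, 30, +0.17); to W3 = (-165, 165, -0.82).
Determinant of the coordinate differences = 50·165 − (-165)·30 = 13200.
∂h/∂x = [(+0.17)·165 − (-0.82)·30] / 13200 = +0.003989
∂h/∂y = [50·(-0.82) − (-165)·(+0.17)] / 13200 = -0.0009811
Flow = −∇h = (-0.003989 east, +0.0009811 north), which points west.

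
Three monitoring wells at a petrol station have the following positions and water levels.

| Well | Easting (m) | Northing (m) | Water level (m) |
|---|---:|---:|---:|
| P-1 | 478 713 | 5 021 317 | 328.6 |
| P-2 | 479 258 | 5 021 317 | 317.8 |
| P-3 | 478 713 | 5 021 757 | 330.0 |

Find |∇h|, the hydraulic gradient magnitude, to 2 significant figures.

0.020

∂h/∂x = (317.8 − 328.6) / (479258 − 478713) = -0.01982
∂h/∂y = (330.0 − 328.6) / (5021757 − 5021317) = +0.003182
|∇h| = √(-0.01982² + 0.003182²) = 0.02007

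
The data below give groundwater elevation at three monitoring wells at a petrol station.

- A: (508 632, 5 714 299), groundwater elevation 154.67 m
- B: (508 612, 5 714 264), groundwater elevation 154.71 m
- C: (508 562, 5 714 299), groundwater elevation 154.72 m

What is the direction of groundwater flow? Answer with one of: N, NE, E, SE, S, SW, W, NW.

Differences from A: to B (Δx, Δy, Δh) = (-20, -35, +0.04); to C = (-70, 0, +0.05).
Determinant of the coordinate differences = (-20)·0 − (-70)·(-35) = -2450.
∂h/∂x = [(+0.04)·0 − (+0.05)·(-35)] / -2450 = -0.0007143
∂h/∂y = [(-20)·(+0.05) − (-70)·(+0.04)] / -2450 = -0.0007347
Flow = −∇h = (+0.0007143 east, +0.0007347 north), which points northeast.

NE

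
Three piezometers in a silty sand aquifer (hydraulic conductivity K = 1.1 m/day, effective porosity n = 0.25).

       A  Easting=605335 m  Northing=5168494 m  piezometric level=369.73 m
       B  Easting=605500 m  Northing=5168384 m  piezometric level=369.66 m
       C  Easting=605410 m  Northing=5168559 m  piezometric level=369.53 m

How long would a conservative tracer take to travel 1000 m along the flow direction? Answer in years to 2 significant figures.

310 years

Taking A as reference: B−A = (165, -110, -0.07); C−A = (75, 65, -0.20).
Solve a·Δx + b·Δy = Δh: det = 165·65 − 75·(-110) = 18975.
∂h/∂x = [(-0.07)·65 − (-0.20)·(-110)] / 18975 = -0.001399
∂h/∂y = [165·(-0.20) − 75·(-0.07)] / 18975 = -0.001462
|∇h| = √(-0.001399² + -0.001462²) = 0.002024
Seepage velocity v = K·i/n = 1.1 × 0.002024 / 0.25 = 0.008906 m/day.
t = 1000 / 0.008906 = 1.123e+05 days = 307 years.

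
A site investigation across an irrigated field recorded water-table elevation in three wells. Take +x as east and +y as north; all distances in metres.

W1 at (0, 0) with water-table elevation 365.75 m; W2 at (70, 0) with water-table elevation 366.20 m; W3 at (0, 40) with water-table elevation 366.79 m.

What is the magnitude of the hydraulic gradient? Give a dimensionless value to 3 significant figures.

∂h/∂x = (366.20 − 365.75) / (70 − 0) = +0.006429
∂h/∂y = (366.79 − 365.75) / (40 − 0) = +0.02600
|∇h| = √(0.006429² + 0.02600²) = 0.02678

0.0268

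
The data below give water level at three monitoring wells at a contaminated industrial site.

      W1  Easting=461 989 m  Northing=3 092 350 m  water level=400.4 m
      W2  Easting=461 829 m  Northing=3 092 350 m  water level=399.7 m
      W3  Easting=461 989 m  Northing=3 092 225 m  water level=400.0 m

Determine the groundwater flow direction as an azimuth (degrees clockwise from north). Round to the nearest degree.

∂h/∂x = (399.7 − 400.4) / (461829 − 461989) = +0.004375
∂h/∂y = (400.0 − 400.4) / (3092225 − 3092350) = +0.003200
Flow direction (−∇h) has components (-0.004375 E, -0.003200 N).
Azimuth = atan2(E, N) = atan2(-0.004375, -0.003200) = 233.8° ≈ 234°.

234°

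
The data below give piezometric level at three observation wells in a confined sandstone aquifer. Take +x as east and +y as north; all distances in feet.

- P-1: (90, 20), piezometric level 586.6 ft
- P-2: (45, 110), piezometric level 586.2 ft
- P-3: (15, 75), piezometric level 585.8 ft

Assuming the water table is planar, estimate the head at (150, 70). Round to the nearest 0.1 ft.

With h = a·x + b·y + c and P-1 as origin, the differences give:
  (-45)·a + 90·b = -0.4
  (-75)·a + 55·b = -0.8
Eliminate b (×55 and ×90, subtract): 4275·a = 50.00 → a = ∂h/∂x = +0.01170
Back-substitute: b = ∂h/∂y = +0.001404.
h(150, 70) = 586.6 + (+0.01170)·(60) + (+0.001404)·(50) = 586.6 +0.702 +0.070 = 587.372 ft.

587.4 ft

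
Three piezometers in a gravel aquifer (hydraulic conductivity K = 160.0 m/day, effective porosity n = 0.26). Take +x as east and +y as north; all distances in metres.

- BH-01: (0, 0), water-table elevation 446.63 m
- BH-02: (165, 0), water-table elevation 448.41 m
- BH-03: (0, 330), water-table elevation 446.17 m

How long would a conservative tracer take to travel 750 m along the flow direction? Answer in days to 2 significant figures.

∂h/∂x = (448.41 − 446.63) / (165 − 0) = +0.01079
∂h/∂y = (446.17 − 446.63) / (330 − 0) = -0.001394
|∇h| = √(0.01079² + -0.001394²) = 0.01088
Seepage velocity v = K·i/n = 160.0 × 0.01088 / 0.26 = 6.695 m/day.
t = 750 / 6.695 = 112 days.

110 days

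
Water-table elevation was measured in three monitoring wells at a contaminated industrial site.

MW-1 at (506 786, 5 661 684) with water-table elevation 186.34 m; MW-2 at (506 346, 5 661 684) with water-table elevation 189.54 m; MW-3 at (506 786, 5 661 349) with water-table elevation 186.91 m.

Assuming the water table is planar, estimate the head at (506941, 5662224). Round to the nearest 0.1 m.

184.3 m

∂h/∂x = (189.54 − 186.34) / (506346 − 506786) = -0.007273
∂h/∂y = (186.91 − 186.34) / (5661349 − 5661684) = -0.001701
h(506941, 5662224) = 186.34 + (-0.007273)·(155) + (-0.001701)·(540) = 186.34 -1.127 -0.919 = 184.294 m.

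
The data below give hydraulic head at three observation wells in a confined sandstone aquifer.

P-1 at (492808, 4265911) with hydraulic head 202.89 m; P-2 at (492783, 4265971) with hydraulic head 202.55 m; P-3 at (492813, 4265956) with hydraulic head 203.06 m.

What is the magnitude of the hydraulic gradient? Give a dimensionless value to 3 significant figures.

0.0180

Differences from P-1: to P-2 (Δx, Δy, Δh) = (-25, 60, -0.34); to P-3 = (5, 45, +0.17).
Determinant of the coordinate differences = (-25)·45 − 5·60 = -1425.
∂h/∂x = [(-0.34)·45 − (+0.17)·60] / -1425 = +0.01789
∂h/∂y = [(-25)·(+0.17) − 5·(-0.34)] / -1425 = +0.001789
|∇h| = √(0.01789² + 0.001789²) = 0.01798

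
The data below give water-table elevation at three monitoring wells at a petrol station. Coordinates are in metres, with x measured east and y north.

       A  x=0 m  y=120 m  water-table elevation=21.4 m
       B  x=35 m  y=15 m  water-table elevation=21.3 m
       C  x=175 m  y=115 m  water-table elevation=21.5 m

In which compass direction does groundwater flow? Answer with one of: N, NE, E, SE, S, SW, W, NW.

Taking A as reference: B−A = (35, -105, -0.1); C−A = (175, -5, +0.1).
Determinant of the coordinate differences = 35·(-5) − 175·(-105) = 18200.
∂h/∂x = [(-0.1)·(-5) − (+0.1)·(-105)] / 18200 = +0.0006044
∂h/∂y = [35·(+0.1) − 175·(-0.1)] / 18200 = +0.001154
Flow = −∇h = (-0.0006044 east, -0.001154 north), which points southwest.

SW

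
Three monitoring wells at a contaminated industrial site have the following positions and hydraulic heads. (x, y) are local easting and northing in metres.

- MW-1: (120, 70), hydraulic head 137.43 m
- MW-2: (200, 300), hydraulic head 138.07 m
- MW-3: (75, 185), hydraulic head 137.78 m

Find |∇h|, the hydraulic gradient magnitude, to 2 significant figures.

0.0029

Three-point gradient (reference MW-1): Δ to MW-2 = (80, 230, +0.64), Δ to MW-3 = (-45, 115, +0.35).
∂h/∂x = -0.0003529, ∂h/∂y = +0.002905 (det = 19550).
|∇h| = √(-0.0003529² + 0.002905²) = 0.002926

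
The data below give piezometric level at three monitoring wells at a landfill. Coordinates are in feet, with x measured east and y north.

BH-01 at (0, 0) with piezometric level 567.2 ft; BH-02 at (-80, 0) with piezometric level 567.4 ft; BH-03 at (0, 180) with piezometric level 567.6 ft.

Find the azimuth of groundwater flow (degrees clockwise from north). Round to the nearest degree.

132°

∂h/∂x = (567.4 − 567.2) / (-80 − 0) = -0.002500
∂h/∂y = (567.6 − 567.2) / (180 − 0) = +0.002222
Flow direction (−∇h) has components (+0.002500 E, -0.002222 N).
Azimuth = atan2(E, N) = atan2(+0.002500, -0.002222) = 131.6° ≈ 132°.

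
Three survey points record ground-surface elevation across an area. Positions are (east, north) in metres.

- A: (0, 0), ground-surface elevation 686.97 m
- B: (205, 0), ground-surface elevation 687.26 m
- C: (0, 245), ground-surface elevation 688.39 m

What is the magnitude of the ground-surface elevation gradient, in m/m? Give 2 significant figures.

0.0060 m/m

∂z/∂x = (687.26 − 686.97) / (205 − 0) = +0.001415
∂z/∂y = (688.39 − 686.97) / (245 − 0) = +0.005796
|∇f| = √(0.001415² + 0.005796²) = 0.005966 m/m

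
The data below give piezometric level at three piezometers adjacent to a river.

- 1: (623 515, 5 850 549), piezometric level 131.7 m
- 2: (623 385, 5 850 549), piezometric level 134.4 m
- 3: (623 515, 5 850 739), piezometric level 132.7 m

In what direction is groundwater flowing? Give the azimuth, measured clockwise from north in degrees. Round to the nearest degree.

104°

∂h/∂x = (134.4 − 131.7) / (623385 − 623515) = -0.02077
∂h/∂y = (132.7 − 131.7) / (5850739 − 5850549) = +0.005263
Flow direction (−∇h) has components (+0.02077 E, -0.005263 N).
Azimuth = atan2(E, N) = atan2(+0.02077, -0.005263) = 104.2° ≈ 104°.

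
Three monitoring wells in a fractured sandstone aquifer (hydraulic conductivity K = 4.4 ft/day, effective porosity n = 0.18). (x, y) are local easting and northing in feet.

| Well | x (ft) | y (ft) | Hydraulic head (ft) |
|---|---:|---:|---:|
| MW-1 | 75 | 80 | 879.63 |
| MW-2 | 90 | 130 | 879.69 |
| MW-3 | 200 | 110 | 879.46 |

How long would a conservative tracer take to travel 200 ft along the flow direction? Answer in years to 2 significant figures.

Taking MW-1 as reference: MW-2−MW-1 = (15, 50, +0.06); MW-3−MW-1 = (125, 30, -0.17).
Determinant of the coordinate differences = 15·30 − 125·50 = -5800.
∂h/∂x = [(+0.06)·30 − (-0.17)·50] / -5800 = -0.001776
∂h/∂y = [15·(-0.17) − 125·(+0.06)] / -5800 = +0.001733
|∇h| = √(-0.001776² + 0.001733²) = 0.002481
Seepage velocity v = K·i/n = 4.4 × 0.002481 / 0.18 = 0.06065 ft/day.
t = 200 / 0.06065 = 3298 days = 9.03 years.

9.0 years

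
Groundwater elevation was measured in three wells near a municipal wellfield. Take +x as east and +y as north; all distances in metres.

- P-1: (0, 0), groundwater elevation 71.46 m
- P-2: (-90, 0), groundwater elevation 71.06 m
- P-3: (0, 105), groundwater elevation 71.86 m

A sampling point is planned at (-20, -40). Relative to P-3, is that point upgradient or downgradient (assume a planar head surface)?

∂h/∂x = (71.06 − 71.46) / (-90 − 0) = +0.004444
∂h/∂y = (71.86 − 71.46) / (105 − 0) = +0.003810
Head at (-20, -40) = 71.46 + (+0.004444)·(-20) + (+0.003810)·(-40) = 71.22 m.
That is lower than the 71.86 m at P-3, so the point is downgradient.

downgradient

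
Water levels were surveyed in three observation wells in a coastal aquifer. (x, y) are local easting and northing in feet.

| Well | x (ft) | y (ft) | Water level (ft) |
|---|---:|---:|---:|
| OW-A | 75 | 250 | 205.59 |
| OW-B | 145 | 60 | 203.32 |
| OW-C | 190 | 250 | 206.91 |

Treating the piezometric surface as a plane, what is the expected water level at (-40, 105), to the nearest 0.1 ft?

With h = a·x + b·y + c and OW-A as origin, the differences give:
  70·a + (-190)·b = -2.27
  115·a + 0·b = +1.32
Eliminate b (×0 and ×(-190), subtract): 21850·a = 250.800 → a = ∂h/∂x = +0.01148
Back-substitute: b = ∂h/∂y = +0.01618.
h(-40, 105) = 205.59 + (+0.01148)·(-115) + (+0.01618)·(-145) = 205.59 -1.320 -2.346 = 201.924 ft.

201.9 ft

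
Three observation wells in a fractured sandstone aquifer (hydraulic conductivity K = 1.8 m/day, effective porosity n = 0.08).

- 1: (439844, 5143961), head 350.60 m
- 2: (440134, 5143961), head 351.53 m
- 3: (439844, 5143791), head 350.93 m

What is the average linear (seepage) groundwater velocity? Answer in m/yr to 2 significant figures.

31 m/yr

∂h/∂x = (351.53 − 350.60) / (440134 − 439844) = +0.003207
∂h/∂y = (350.93 − 350.60) / (5143791 − 5143961) = -0.001941
|∇h| = √(0.003207² + -0.001941²) = 0.003749
Seepage velocity v = K·i/n = 1.8 × 0.003749 / 0.08 = 0.08435 m/day = 30.81 m/yr.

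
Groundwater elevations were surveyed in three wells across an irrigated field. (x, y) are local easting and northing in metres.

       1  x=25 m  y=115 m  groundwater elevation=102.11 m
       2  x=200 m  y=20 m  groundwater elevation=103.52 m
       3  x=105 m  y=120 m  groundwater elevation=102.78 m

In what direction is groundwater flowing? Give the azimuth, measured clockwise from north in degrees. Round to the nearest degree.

266°

With h = a·x + b·y + c and 1 as origin, the differences give:
  175·a + (-95)·b = +1.41
  80·a + 5·b = +0.67
Eliminate b (×5 and ×(-95), subtract): 8475·a = 70.700 → a = ∂h/∂x = +0.008342
Back-substitute: b = ∂h/∂y = +0.0005251.
Flow direction (−∇h) has components (-0.008342 E, -0.0005251 N).
Azimuth = atan2(E, N) = atan2(-0.008342, -0.0005251) = 266.4° ≈ 266°.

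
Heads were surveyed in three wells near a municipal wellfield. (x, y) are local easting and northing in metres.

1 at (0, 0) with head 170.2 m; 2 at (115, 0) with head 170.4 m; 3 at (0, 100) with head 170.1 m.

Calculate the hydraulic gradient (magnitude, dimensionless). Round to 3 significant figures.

∂h/∂x = (170.4 − 170.2) / (115 − 0) = +0.001739
∂h/∂y = (170.1 − 170.2) / (100 − 0) = -0.0010000
|∇h| = √(0.001739² + -0.0010000²) = 0.002006

0.00201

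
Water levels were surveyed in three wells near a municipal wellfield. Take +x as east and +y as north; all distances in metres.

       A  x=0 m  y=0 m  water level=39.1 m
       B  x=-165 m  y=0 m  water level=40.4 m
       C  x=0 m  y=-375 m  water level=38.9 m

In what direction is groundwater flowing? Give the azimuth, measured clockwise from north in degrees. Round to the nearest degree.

∂h/∂x = (40.4 − 39.1) / (-165 − 0) = -0.007879
∂h/∂y = (38.9 − 39.1) / (-375 − 0) = +0.0005333
Flow direction (−∇h) has components (+0.007879 E, -0.0005333 N).
Azimuth = atan2(E, N) = atan2(+0.007879, -0.0005333) = 93.9° ≈ 094°.

094°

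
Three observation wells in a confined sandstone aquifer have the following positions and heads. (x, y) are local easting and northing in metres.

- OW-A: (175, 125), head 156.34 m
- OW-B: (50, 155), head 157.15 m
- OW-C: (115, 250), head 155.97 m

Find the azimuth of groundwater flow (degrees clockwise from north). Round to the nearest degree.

Differences from OW-A: to OW-B (Δx, Δy, Δh) = (-125, 30, +0.81); to OW-C = (-60, 125, -0.37).
Determinant of the coordinate differences = (-125)·125 − (-60)·30 = -13825.
∂h/∂x = [(+0.81)·125 − (-0.37)·30] / -13825 = -0.008127
∂h/∂y = [(-125)·(-0.37) − (-60)·(+0.81)] / -13825 = -0.006861
Flow direction (−∇h) has components (+0.008127 E, +0.006861 N).
Azimuth = atan2(E, N) = atan2(+0.008127, +0.006861) = 49.8° ≈ 050°.

050°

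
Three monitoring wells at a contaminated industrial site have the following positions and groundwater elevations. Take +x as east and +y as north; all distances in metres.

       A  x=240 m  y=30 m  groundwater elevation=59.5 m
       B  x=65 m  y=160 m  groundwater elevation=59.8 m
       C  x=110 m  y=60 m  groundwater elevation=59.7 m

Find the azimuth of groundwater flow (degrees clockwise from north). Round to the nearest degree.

Taking A as reference: B−A = (-175, 130, +0.3); C−A = (-130, 30, +0.2).
Determinant of the coordinate differences = (-175)·30 − (-130)·130 = 11650.
∂h/∂x = [(+0.3)·30 − (+0.2)·130] / 11650 = -0.001459
∂h/∂y = [(-175)·(+0.2) − (-130)·(+0.3)] / 11650 = +0.0003433
Flow direction (−∇h) has components (+0.001459 E, -0.0003433 N).
Azimuth = atan2(E, N) = atan2(+0.001459, -0.0003433) = 103.2° ≈ 103°.

103°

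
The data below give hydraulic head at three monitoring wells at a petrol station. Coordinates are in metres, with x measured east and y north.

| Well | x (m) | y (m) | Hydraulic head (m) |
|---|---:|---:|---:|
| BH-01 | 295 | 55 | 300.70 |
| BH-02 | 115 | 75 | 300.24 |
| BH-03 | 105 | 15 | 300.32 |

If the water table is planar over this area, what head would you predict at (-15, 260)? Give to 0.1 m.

Three-point gradient (reference BH-01): Δ to BH-02 = (-180, 20, -0.46), Δ to BH-03 = (-190, -40, -0.38).
∂h/∂x = +0.002364, ∂h/∂y = -0.001727 (det = 11000).
h(-15, 260) = 300.70 + (+0.002364)·(-310) + (-0.001727)·(205) = 300.70 -0.733 -0.354 = 299.613 m.

299.6 m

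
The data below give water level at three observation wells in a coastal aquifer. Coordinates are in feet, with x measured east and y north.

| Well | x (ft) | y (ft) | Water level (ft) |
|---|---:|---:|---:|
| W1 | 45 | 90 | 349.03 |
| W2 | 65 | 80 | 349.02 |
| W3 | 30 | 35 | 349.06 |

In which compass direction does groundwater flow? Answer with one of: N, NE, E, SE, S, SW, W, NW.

Differences from W1: to W2 (Δx, Δy, Δh) = (20, -10, -0.01); to W3 = (-15, -55, +0.03).
Determinant of the coordinate differences = 20·(-55) − (-15)·(-10) = -1250.
∂h/∂x = [(-0.01)·(-55) − (+0.03)·(-10)] / -1250 = -0.0006800
∂h/∂y = [20·(+0.03) − (-15)·(-0.01)] / -1250 = -0.0003600
Flow = −∇h = (+0.0006800 east, +0.0003600 north), which points northeast.

NE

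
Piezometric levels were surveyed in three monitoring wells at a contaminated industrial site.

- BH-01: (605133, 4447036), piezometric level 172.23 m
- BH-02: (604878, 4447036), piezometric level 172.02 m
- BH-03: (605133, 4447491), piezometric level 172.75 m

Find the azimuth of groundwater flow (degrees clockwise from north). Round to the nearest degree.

∂h/∂x = (172.02 − 172.23) / (604878 − 605133) = +0.0008235
∂h/∂y = (172.75 − 172.23) / (4447491 − 4447036) = +0.001143
Flow direction (−∇h) has components (-0.0008235 E, -0.001143 N).
Azimuth = atan2(E, N) = atan2(-0.0008235, -0.001143) = 215.8° ≈ 216°.

216°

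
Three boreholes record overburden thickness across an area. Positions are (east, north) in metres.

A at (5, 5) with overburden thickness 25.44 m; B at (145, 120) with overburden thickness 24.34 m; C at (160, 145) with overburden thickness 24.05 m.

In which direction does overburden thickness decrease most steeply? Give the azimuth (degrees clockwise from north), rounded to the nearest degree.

346°

Taking A as reference: B−A = (140, 115, -1.10); C−A = (155, 140, -1.39).
Solve a·Δx + b·Δy = Δd: det = 140·140 − 155·115 = 1775.
∂d/∂x = [(-1.10)·140 − (-1.39)·115] / 1775 = +0.003296
∂d/∂y = [140·(-1.39) − 155·(-1.10)] / 1775 = -0.01358
Steepest decrease is along −∇f: components (-0.003296 E, +0.01358 N).
Azimuth = atan2(-0.003296, +0.01358) = 346.4° ≈ 346°.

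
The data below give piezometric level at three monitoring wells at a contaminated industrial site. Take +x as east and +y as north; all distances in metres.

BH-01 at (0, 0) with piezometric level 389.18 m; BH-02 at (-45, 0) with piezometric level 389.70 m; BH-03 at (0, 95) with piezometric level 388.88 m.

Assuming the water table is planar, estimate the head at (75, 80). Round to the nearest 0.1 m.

388.1 m

∂h/∂x = (389.70 − 389.18) / (-45 − 0) = -0.01156
∂h/∂y = (388.88 − 389.18) / (95 − 0) = -0.003158
h(75, 80) = 389.18 + (-0.01156)·(75) + (-0.003158)·(80) = 389.18 -0.867 -0.253 = 388.061 m.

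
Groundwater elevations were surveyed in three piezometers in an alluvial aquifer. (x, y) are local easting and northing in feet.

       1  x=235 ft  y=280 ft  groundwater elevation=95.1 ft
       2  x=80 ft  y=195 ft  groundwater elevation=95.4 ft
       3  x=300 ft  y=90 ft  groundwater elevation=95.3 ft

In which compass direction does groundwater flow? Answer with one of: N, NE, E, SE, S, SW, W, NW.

Three-point gradient (reference 1): Δ to 2 = (-155, -85, +0.3), Δ to 3 = (65, -190, +0.2).
∂h/∂x = -0.001144, ∂h/∂y = -0.001444 (det = 34975).
Flow = −∇h = (+0.001144 east, +0.001444 north), which points northeast.

NE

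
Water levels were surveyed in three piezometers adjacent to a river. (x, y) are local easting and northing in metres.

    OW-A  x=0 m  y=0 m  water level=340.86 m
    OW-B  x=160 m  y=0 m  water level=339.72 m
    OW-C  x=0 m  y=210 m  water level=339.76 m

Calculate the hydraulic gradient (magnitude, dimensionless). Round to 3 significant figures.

∂h/∂x = (339.72 − 340.86) / (160 − 0) = -0.007125
∂h/∂y = (339.76 − 340.86) / (210 − 0) = -0.005238
|∇h| = √(-0.007125² + -0.005238²) = 0.008843

0.00884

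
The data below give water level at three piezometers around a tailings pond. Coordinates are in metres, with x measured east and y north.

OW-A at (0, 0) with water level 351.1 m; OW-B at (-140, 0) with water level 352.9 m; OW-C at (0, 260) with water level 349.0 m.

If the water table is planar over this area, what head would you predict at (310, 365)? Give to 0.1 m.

344.2 m

∂h/∂x = (352.9 − 351.1) / (-140 − 0) = -0.01286
∂h/∂y = (349.0 − 351.1) / (260 − 0) = -0.008077
h(310, 365) = 351.1 + (-0.01286)·(310) + (-0.008077)·(365) = 351.1 -3.986 -2.948 = 344.166 m.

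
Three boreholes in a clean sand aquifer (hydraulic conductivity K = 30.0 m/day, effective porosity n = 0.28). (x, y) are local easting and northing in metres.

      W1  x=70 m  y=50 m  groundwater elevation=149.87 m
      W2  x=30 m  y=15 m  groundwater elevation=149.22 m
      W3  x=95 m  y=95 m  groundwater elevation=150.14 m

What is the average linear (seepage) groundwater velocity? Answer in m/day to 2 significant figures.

Taking W1 as reference: W2−W1 = (-40, -35, -0.65); W3−W1 = (25, 45, +0.27).
Determinant of the coordinate differences = (-40)·45 − 25·(-35) = -925.
∂h/∂x = [(-0.65)·45 − (+0.27)·(-35)] / -925 = +0.02141
∂h/∂y = [(-40)·(+0.27) − 25·(-0.65)] / -925 = -0.005892
|∇h| = √(0.02141² + -0.005892²) = 0.02221
Seepage velocity v = K·i/n = 30.0 × 0.02221 / 0.28 = 2.38 m/day.

2.4 m/day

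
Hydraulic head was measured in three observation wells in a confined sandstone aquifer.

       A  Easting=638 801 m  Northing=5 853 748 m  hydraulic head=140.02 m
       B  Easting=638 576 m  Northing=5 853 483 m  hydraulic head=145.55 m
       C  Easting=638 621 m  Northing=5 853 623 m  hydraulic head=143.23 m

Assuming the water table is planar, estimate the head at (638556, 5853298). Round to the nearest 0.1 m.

148.3 m

Differences from A: to B (Δx, Δy, Δh) = (-225, -265, +5.53); to C = (-180, -125, +3.21).
Solve a·Δx + b·Δy = Δh: det = (-225)·(-125) − (-180)·(-265) = -19575.
∂h/∂x = [(+5.53)·(-125) − (+3.21)·(-265)] / -19575 = -0.008143
∂h/∂y = [(-225)·(+3.21) − (-180)·(+5.53)] / -19575 = -0.01395
h(638556, 5853298) = 140.02 + (-0.008143)·(-245) + (-0.01395)·(-450) = 140.02 +1.995 +6.279 = 148.294 m.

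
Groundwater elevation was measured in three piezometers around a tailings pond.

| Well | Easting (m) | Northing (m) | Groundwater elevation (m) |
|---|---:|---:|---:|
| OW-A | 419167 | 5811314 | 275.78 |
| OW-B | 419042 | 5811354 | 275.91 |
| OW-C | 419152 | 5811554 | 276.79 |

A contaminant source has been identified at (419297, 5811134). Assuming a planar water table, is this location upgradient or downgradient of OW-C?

downgradient

Taking OW-A as reference: OW-B−OW-A = (-125, 40, +0.13); OW-C−OW-A = (-15, 240, +1.01).
Determinant of the coordinate differences = (-125)·240 − (-15)·40 = -29400.
∂h/∂x = [(+0.13)·240 − (+1.01)·40] / -29400 = +0.0003129
∂h/∂y = [(-125)·(+1.01) − (-15)·(+0.13)] / -29400 = +0.004228
Head at (419297, 5811134) = 275.78 + (+0.0003129)·(130) + (+0.004228)·(-180) = 275.06 m.
That is lower than the 276.79 m at OW-C, so the point is downgradient.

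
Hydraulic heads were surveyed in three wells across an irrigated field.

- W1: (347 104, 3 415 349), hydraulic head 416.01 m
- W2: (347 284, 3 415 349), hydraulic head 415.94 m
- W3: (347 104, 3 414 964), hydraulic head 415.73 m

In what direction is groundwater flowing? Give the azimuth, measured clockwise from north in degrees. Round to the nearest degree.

152°

∂h/∂x = (415.94 − 416.01) / (347284 − 347104) = -0.0003889
∂h/∂y = (415.73 − 416.01) / (3414964 − 3415349) = +0.0007273
Flow direction (−∇h) has components (+0.0003889 E, -0.0007273 N).
Azimuth = atan2(E, N) = atan2(+0.0003889, -0.0007273) = 151.9° ≈ 152°.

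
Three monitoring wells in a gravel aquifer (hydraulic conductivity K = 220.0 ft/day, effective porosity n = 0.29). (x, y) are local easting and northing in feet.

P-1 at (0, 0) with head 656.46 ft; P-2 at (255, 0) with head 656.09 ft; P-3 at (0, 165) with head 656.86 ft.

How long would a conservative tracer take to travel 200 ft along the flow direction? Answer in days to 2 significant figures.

93 days

∂h/∂x = (656.09 − 656.46) / (255 − 0) = -0.001451
∂h/∂y = (656.86 − 656.46) / (165 − 0) = +0.002424
|∇h| = √(-0.001451² + 0.002424²) = 0.002825
Seepage velocity v = K·i/n = 220.0 × 0.002825 / 0.29 = 2.143 ft/day.
t = 200 / 2.143 = 93.33 days.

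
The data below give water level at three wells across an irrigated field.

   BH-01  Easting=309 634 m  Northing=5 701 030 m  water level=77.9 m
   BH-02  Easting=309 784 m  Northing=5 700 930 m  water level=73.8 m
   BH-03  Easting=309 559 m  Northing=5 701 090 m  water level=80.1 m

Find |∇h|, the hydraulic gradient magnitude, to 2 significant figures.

0.023

Taking BH-01 as reference: BH-02−BH-01 = (150, -100, -4.1); BH-03−BH-01 = (-75, 60, +2.2).
Determinant of the coordinate differences = 150·60 − (-75)·(-100) = 1500.
∂h/∂x = [(-4.1)·60 − (+2.2)·(-100)] / 1500 = -0.01733
∂h/∂y = [150·(+2.2) − (-75)·(-4.1)] / 1500 = +0.01500
|∇h| = √(-0.01733² + 0.01500²) = 0.02292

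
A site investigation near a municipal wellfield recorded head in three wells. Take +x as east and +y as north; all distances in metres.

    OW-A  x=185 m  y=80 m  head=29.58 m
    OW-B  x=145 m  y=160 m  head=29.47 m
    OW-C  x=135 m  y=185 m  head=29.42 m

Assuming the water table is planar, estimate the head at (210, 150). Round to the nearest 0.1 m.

29.1 m

Differences from OW-A: to OW-B (Δx, Δy, Δh) = (-40, 80, -0.11); to OW-C = (-50, 105, -0.16).
Solve a·Δx + b·Δy = Δh: det = (-40)·105 − (-50)·80 = -200.
∂h/∂x = [(-0.11)·105 − (-0.16)·80] / -200 = -0.006250
∂h/∂y = [(-40)·(-0.16) − (-50)·(-0.11)] / -200 = -0.004500
h(210, 150) = 29.58 + (-0.006250)·(25) + (-0.004500)·(70) = 29.58 -0.156 -0.315 = 29.109 m.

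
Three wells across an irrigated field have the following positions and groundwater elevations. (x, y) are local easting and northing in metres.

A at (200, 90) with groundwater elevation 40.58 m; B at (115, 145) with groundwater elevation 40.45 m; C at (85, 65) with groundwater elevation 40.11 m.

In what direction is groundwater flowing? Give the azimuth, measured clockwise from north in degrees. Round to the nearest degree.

Differences from A: to B (Δx, Δy, Δh) = (-85, 55, -0.13); to C = (-115, -25, -0.47).
Solve a·Δx + b·Δy = Δh: det = (-85)·(-25) − (-115)·55 = 8450.
∂h/∂x = [(-0.13)·(-25) − (-0.47)·55] / 8450 = +0.003444
∂h/∂y = [(-85)·(-0.47) − (-115)·(-0.13)] / 8450 = +0.002959
Flow direction (−∇h) has components (-0.003444 E, -0.002959 N).
Azimuth = atan2(E, N) = atan2(-0.003444, -0.002959) = 229.3° ≈ 229°.

229°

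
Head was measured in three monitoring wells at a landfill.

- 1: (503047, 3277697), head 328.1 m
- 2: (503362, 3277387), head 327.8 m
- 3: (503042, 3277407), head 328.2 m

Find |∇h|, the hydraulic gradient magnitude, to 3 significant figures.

Three-point gradient (reference 1): Δ to 2 = (315, -310, -0.3), Δ to 3 = (-5, -290, +0.1).
∂h/∂x = -0.001270, ∂h/∂y = -0.0003229 (det = -92900).
|∇h| = √(-0.001270² + -0.0003229²) = 0.00131

0.00131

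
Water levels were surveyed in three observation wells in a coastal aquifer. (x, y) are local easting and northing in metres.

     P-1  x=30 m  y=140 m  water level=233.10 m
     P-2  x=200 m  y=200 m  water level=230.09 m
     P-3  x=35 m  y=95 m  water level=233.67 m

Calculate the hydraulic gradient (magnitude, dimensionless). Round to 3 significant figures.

0.0190

With h = a·x + b·y + c and P-1 as origin, the differences give:
  170·a + 60·b = -3.01
  5·a + (-45)·b = +0.57
Eliminate b (×(-45) and ×60, subtract): -7950·a = 101.250 → a = ∂h/∂x = -0.01274
Back-substitute: b = ∂h/∂y = -0.01408.
|∇h| = √(-0.01274² + -0.01408²) = 0.01899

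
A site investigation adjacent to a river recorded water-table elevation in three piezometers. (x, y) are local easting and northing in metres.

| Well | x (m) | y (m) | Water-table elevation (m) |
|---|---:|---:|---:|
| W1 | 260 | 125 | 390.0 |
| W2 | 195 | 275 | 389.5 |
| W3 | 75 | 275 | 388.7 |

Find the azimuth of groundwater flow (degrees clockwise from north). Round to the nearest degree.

Three-point gradient (reference W1): Δ to W2 = (-65, 150, -0.5), Δ to W3 = (-185, 150, -1.3).
∂h/∂x = +0.006667, ∂h/∂y = -0.0004444 (det = 18000).
Flow direction (−∇h) has components (-0.006667 E, +0.0004444 N).
Azimuth = atan2(E, N) = atan2(-0.006667, +0.0004444) = 273.8° ≈ 274°.

274°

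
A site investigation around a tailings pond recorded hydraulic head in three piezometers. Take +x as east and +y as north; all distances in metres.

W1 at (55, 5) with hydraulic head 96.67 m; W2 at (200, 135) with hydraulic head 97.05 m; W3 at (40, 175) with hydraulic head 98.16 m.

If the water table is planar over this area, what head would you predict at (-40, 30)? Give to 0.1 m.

97.3 m

Taking W1 as reference: W2−W1 = (145, 130, +0.38); W3−W1 = (-15, 170, +1.49).
Determinant of the coordinate differences = 145·170 − (-15)·130 = 26600.
∂h/∂x = [(+0.38)·170 − (+1.49)·130] / 26600 = -0.004853
∂h/∂y = [145·(+1.49) − (-15)·(+0.38)] / 26600 = +0.008336
h(-40, 30) = 96.67 + (-0.004853)·(-95) + (+0.008336)·(25) = 96.67 +0.461 +0.208 = 97.339 m.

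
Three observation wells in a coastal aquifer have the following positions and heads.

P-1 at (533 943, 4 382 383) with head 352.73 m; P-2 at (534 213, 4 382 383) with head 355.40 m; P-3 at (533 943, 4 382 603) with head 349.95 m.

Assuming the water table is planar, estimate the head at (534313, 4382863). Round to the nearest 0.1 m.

350.3 m

∂h/∂x = (355.40 − 352.73) / (534213 − 533943) = +0.009889
∂h/∂y = (349.95 − 352.73) / (4382603 − 4382383) = -0.01264
h(534313, 4382863) = 352.73 + (+0.009889)·(370) + (-0.01264)·(480) = 352.73 +3.659 -6.065 = 350.323 m.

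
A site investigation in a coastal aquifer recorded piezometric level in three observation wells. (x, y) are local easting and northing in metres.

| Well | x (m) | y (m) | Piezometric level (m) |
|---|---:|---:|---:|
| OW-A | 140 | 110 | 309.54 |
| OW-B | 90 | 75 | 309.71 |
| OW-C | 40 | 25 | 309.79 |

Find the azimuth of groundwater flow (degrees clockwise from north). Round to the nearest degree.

128°

With h = a·x + b·y + c and OW-A as origin, the differences give:
  (-50)·a + (-35)·b = +0.17
  (-100)·a + (-85)·b = +0.25
Eliminate b (×(-85) and ×(-35), subtract): 750·a = -5.700 → a = ∂h/∂x = -0.007600
Back-substitute: b = ∂h/∂y = +0.006000.
Flow direction (−∇h) has components (+0.007600 E, -0.006000 N).
Azimuth = atan2(E, N) = atan2(+0.007600, -0.006000) = 128.3° ≈ 128°.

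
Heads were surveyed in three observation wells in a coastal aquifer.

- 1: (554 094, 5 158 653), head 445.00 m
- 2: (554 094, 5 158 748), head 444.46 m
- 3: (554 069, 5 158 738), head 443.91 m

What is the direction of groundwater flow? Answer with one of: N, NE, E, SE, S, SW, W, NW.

With h = a·x + b·y + c and 1 as origin, the differences give:
  0·a + 95·b = -0.54
  (-25)·a + 85·b = -1.09
Eliminate b (×85 and ×95, subtract): 2375·a = 57.650 → a = ∂h/∂x = +0.02427
Back-substitute: b = ∂h/∂y = -0.005684.
Flow = −∇h = (-0.02427 east, +0.005684 north), which points west.

W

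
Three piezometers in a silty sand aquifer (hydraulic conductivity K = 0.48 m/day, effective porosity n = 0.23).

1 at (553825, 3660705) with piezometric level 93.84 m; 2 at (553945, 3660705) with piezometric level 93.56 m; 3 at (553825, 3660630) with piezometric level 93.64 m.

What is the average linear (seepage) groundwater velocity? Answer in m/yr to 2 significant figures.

∂h/∂x = (93.56 − 93.84) / (553945 − 553825) = -0.002333
∂h/∂y = (93.64 − 93.84) / (3660630 − 3660705) = +0.002667
|∇h| = √(-0.002333² + 0.002667²) = 0.003543
Seepage velocity v = K·i/n = 0.48 × 0.003543 / 0.23 = 0.007394 m/day = 2.701 m/yr.

2.7 m/yr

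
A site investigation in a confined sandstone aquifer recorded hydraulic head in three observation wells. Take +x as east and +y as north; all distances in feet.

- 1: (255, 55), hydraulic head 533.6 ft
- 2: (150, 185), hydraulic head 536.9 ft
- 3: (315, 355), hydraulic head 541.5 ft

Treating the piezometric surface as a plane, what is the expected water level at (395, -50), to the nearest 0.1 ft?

Taking 1 as reference: 2−1 = (-105, 130, +3.3); 3−1 = (60, 300, +7.9).
Determinant of the coordinate differences = (-105)·300 − 60·130 = -39300.
∂h/∂x = [(+3.3)·300 − (+7.9)·130] / -39300 = +0.0009415
∂h/∂y = [(-105)·(+7.9) − 60·(+3.3)] / -39300 = +0.02615
h(395, -50) = 533.6 + (+0.0009415)·(140) + (+0.02615)·(-105) = 533.6 +0.132 -2.745 = 530.987 ft.

531.0 ft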